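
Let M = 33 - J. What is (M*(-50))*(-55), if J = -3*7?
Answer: 148500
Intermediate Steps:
J = -21
M = 54 (M = 33 - 1*(-21) = 33 + 21 = 54)
(M*(-50))*(-55) = (54*(-50))*(-55) = -2700*(-55) = 148500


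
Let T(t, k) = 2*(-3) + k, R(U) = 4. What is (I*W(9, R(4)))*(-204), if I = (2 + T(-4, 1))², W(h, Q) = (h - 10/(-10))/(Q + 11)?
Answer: -1224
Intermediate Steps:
W(h, Q) = (1 + h)/(11 + Q) (W(h, Q) = (h - 10*(-⅒))/(11 + Q) = (h + 1)/(11 + Q) = (1 + h)/(11 + Q))
T(t, k) = -6 + k
I = 9 (I = (2 + (-6 + 1))² = (2 - 5)² = (-3)² = 9)
(I*W(9, R(4)))*(-204) = (9*((1 + 9)/(11 + 4)))*(-204) = (9*(10/15))*(-204) = (9*((1/15)*10))*(-204) = (9*(⅔))*(-204) = 6*(-204) = -1224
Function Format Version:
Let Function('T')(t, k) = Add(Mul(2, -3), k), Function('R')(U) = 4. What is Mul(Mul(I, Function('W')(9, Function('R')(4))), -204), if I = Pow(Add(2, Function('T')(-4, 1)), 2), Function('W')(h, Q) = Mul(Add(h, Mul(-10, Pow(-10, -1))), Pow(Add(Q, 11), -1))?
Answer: -1224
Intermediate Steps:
Function('W')(h, Q) = Mul(Pow(Add(11, Q), -1), Add(1, h)) (Function('W')(h, Q) = Mul(Add(h, Mul(-10, Rational(-1, 10))), Pow(Add(11, Q), -1)) = Mul(Add(h, 1), Pow(Add(11, Q), -1)) = Mul(Add(1, h), Pow(Add(11, Q), -1)) = Mul(Pow(Add(11, Q), -1), Add(1, h)))
Function('T')(t, k) = Add(-6, k)
I = 9 (I = Pow(Add(2, Add(-6, 1)), 2) = Pow(Add(2, -5), 2) = Pow(-3, 2) = 9)
Mul(Mul(I, Function('W')(9, Function('R')(4))), -204) = Mul(Mul(9, Mul(Pow(Add(11, 4), -1), Add(1, 9))), -204) = Mul(Mul(9, Mul(Pow(15, -1), 10)), -204) = Mul(Mul(9, Mul(Rational(1, 15), 10)), -204) = Mul(Mul(9, Rational(2, 3)), -204) = Mul(6, -204) = -1224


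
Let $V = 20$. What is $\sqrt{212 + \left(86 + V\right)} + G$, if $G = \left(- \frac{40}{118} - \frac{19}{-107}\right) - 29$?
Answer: $- \frac{184096}{6313} + \sqrt{318} \approx -11.329$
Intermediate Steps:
$G = - \frac{184096}{6313}$ ($G = \left(\left(-40\right) \frac{1}{118} - - \frac{19}{107}\right) - 29 = \left(- \frac{20}{59} + \frac{19}{107}\right) - 29 = - \frac{1019}{6313} - 29 = - \frac{184096}{6313} \approx -29.161$)
$\sqrt{212 + \left(86 + V\right)} + G = \sqrt{212 + \left(86 + 20\right)} - \frac{184096}{6313} = \sqrt{212 + 106} - \frac{184096}{6313} = \sqrt{318} - \frac{184096}{6313} = - \frac{184096}{6313} + \sqrt{318}$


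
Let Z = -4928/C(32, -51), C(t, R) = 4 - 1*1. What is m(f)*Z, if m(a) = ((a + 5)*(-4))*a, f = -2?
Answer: -39424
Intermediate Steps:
m(a) = a*(-20 - 4*a) (m(a) = ((5 + a)*(-4))*a = (-20 - 4*a)*a = a*(-20 - 4*a))
C(t, R) = 3 (C(t, R) = 4 - 1 = 3)
Z = -4928/3 ≈ -1642.7
m(f)*Z = -4*(-2)*(5 - 2)*(-4928/3) = -4*(-2)*3*(-4928/3) = 24*(-4928/3) = -39424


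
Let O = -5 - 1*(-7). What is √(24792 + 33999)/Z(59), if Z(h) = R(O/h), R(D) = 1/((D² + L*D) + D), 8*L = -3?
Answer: 311*√58791/13924 ≈ 5.4157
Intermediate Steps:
L = -3/8 (L = (⅛)*(-3) = -3/8 ≈ -0.37500)
O = 2 (O = -5 + 7 = 2)
R(D) = 1/(D² + 5*D/8) (R(D) = 1/((D² - 3*D/8) + D) = 1/(D² + 5*D/8))
Z(h) = 4*h/(5 + 16/h) (Z(h) = 8/(((2/h))*(5 + 8*(2/h))) = 8*(h/2)/(5 + 16/h) = 4*h/(5 + 16/h))
√(24792 + 33999)/Z(59) = √(24792 + 33999)/((4*59²/(16 + 5*59))) = √58791/((4*3481/(16 + 295))) = √58791/((4*3481/311)) = √58791/((4*3481*(1/311))) = √58791/(13924/311) = √58791*(311/13924) = 311*√58791/13924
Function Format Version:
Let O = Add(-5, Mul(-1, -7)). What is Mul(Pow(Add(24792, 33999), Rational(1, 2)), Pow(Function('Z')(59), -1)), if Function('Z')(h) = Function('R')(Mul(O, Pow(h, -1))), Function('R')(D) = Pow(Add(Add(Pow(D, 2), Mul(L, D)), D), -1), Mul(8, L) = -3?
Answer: Mul(Rational(311, 13924), Pow(58791, Rational(1, 2))) ≈ 5.4157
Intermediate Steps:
L = Rational(-3, 8) (L = Mul(Rational(1, 8), -3) = Rational(-3, 8) ≈ -0.37500)
O = 2 (O = Add(-5, 7) = 2)
Function('R')(D) = Pow(Add(Pow(D, 2), Mul(Rational(5, 8), D)), -1) (Function('R')(D) = Pow(Add(Add(Pow(D, 2), Mul(Rational(-3, 8), D)), D), -1) = Pow(Add(Pow(D, 2), Mul(Rational(5, 8), D)), -1))
Function('Z')(h) = Mul(4, h, Pow(Add(5, Mul(16, Pow(h, -1))), -1)) (Function('Z')(h) = Mul(8, Pow(Mul(2, Pow(h, -1)), -1), Pow(Add(5, Mul(8, Mul(2, Pow(h, -1)))), -1)) = Mul(8, Mul(Rational(1, 2), h), Pow(Add(5, Mul(16, Pow(h, -1))), -1)) = Mul(4, h, Pow(Add(5, Mul(16, Pow(h, -1))), -1)))
Mul(Pow(Add(24792, 33999), Rational(1, 2)), Pow(Function('Z')(59), -1)) = Mul(Pow(Add(24792, 33999), Rational(1, 2)), Pow(Mul(4, Pow(59, 2), Pow(Add(16, Mul(5, 59)), -1)), -1)) = Mul(Pow(58791, Rational(1, 2)), Pow(Mul(4, 3481, Pow(Add(16, 295), -1)), -1)) = Mul(Pow(58791, Rational(1, 2)), Pow(Mul(4, 3481, Pow(311, -1)), -1)) = Mul(Pow(58791, Rational(1, 2)), Pow(Mul(4, 3481, Rational(1, 311)), -1)) = Mul(Pow(58791, Rational(1, 2)), Pow(Rational(13924, 311), -1)) = Mul(Pow(58791, Rational(1, 2)), Rational(311, 13924)) = Mul(Rational(311, 13924), Pow(58791, Rational(1, 2)))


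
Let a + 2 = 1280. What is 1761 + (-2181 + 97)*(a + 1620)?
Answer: -6037671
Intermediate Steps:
a = 1278 (a = -2 + 1280 = 1278)
1761 + (-2181 + 97)*(a + 1620) = 1761 + (-2181 + 97)*(1278 + 1620) = 1761 - 2084*2898 = 1761 - 6039432 = -6037671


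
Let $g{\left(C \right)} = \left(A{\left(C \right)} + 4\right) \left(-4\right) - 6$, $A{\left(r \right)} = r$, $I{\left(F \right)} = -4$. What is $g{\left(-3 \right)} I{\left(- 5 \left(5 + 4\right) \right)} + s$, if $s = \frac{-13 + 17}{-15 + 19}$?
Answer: $41$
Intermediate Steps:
$s = 1$ ($s = \frac{4}{4} = 4 \cdot \frac{1}{4} = 1$)
$g{\left(C \right)} = -22 - 4 C$ ($g{\left(C \right)} = \left(C + 4\right) \left(-4\right) - 6 = \left(4 + C\right) \left(-4\right) - 6 = \left(-16 - 4 C\right) - 6 = -22 - 4 C$)
$g{\left(-3 \right)} I{\left(- 5 \left(5 + 4\right) \right)} + s = \left(-22 - -12\right) \left(-4\right) + 1 = \left(-22 + 12\right) \left(-4\right) + 1 = \left(-10\right) \left(-4\right) + 1 = 40 + 1 = 41$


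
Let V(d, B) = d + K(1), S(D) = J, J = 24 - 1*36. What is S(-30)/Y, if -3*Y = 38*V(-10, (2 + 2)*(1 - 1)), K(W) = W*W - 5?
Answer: -9/133 ≈ -0.067669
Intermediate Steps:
K(W) = -5 + W**2 (K(W) = W**2 - 5 = -5 + W**2)
J = -12 (J = 24 - 36 = -12)
S(D) = -12
V(d, B) = -4 + d (V(d, B) = d + (-5 + 1**2) = d + (-5 + 1) = d - 4 = -4 + d)
Y = 532/3 (Y = -38*(-4 - 10)/3 = -38*(-14)/3 = -1/3*(-532) = 532/3 ≈ 177.33)
S(-30)/Y = -12/532/3 = -12*3/532 = -9/133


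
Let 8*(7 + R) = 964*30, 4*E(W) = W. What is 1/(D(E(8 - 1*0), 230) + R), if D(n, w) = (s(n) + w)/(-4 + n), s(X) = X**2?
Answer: 1/3491 ≈ 0.00028645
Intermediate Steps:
E(W) = W/4
R = 3608 (R = -7 + (964*30)/8 = -7 + (1/8)*28920 = -7 + 3615 = 3608)
D(n, w) = (w + n**2)/(-4 + n) (D(n, w) = (n**2 + w)/(-4 + n) = (w + n**2)/(-4 + n))
1/(D(E(8 - 1*0), 230) + R) = 1/((230 + ((8 - 1*0)/4)**2)/(-4 + (8 - 1*0)/4) + 3608) = 1/((230 + ((8 + 0)/4)**2)/(-4 + (8 + 0)/4) + 3608) = 1/((230 + ((1/4)*8)**2)/(-4 + (1/4)*8) + 3608) = 1/((230 + 2**2)/(-4 + 2) + 3608) = 1/((230 + 4)/(-2) + 3608) = 1/(-1/2*234 + 3608) = 1/(-117 + 3608) = 1/3491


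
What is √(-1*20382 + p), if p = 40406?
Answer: 2*√5006 ≈ 141.51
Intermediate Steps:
√(-1*20382 + p) = √(-1*20382 + 40406) = √(-20382 + 40406) = √20024 = 2*√5006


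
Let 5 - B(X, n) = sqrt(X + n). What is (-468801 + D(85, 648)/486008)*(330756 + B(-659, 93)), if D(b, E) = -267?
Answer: -75360929131659675/486008 + 227841036675*I*sqrt(566)/486008 ≈ -1.5506e+11 + 1.1153e+7*I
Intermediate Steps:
B(X, n) = 5 - sqrt(X + n)
(-468801 + D(85, 648)/486008)*(330756 + B(-659, 93)) = (-468801 - 267/486008)*(330756 + (5 - sqrt(-659 + 93))) = (-468801 - 267*1/486008)*(330756 + (5 - sqrt(-566))) = (-468801 - 267/486008)*(330756 + (5 - I*sqrt(566))) = -227841036675*(330756 + (5 - I*sqrt(566)))/486008 = -227841036675*(330761 - I*sqrt(566))/486008 = -75360929131659675/486008 + 227841036675*I*sqrt(566)/486008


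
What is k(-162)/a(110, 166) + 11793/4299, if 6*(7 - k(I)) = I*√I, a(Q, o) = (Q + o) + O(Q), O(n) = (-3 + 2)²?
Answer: 1098918/396941 + 243*I*√2/277 ≈ 2.7685 + 1.2406*I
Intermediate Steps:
O(n) = 1 (O(n) = (-1)² = 1)
a(Q, o) = 1 + Q + o (a(Q, o) = (Q + o) + 1 = 1 + Q + o)
k(I) = 7 - I^(3/2)/6 (k(I) = 7 - I*√I/6 = 7 - I^(3/2)/6)
k(-162)/a(110, 166) + 11793/4299 = (7 - (-243)*I*√2)/(1 + 110 + 166) + 11793/4299 = (7 - (-243)*I*√2)/277 + 11793*(1/4299) = (7 + 243*I*√2)*(1/277) + 3931/1433 = (7/277 + 243*I*√2/277) + 3931/1433 = 1098918/396941 + 243*I*√2/277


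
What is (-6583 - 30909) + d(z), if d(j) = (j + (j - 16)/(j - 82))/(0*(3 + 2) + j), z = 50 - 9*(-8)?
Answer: -91477987/2440 ≈ -37491.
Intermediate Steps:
z = 122 (z = 50 - 1*(-72) = 50 + 72 = 122)
d(j) = (j + (-16 + j)/(-82 + j))/j (d(j) = (j + (-16 + j)/(-82 + j))/(0*5 + j) = (j + (-16 + j)/(-82 + j))/(0 + j) = (j + (-16 + j)/(-82 + j))/j)
(-6583 - 30909) + d(z) = (-6583 - 30909) + (-16 + 122² - 81*122)/(122*(-82 + 122)) = -37492 + (1/122)*(-16 + 14884 - 9882)/40 = -37492 + (1/122)*(1/40)*4986 = -37492 + 2493/2440 = -91477987/2440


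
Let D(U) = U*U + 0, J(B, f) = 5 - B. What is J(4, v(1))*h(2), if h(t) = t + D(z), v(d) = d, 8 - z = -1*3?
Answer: 123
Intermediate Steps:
z = 11 (z = 8 - (-1)*3 = 8 - 1*(-3) = 8 + 3 = 11)
D(U) = U² (D(U) = U² + 0 = U²)
h(t) = 121 + t (h(t) = t + 11² = t + 121 = 121 + t)
J(4, v(1))*h(2) = (5 - 1*4)*(121 + 2) = (5 - 4)*123 = 1*123 = 123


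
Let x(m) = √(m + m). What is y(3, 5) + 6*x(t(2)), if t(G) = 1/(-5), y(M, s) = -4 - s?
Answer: -9 + 6*I*√10/5 ≈ -9.0 + 3.7947*I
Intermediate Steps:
t(G) = -⅕
x(m) = √2*√m (x(m) = √(2*m) = √2*√m)
y(3, 5) + 6*x(t(2)) = (-4 - 1*5) + 6*(√2*√(-⅕)) = (-4 - 5) + 6*(√2*(I*√5/5)) = -9 + 6*(I*√10/5) = -9 + 6*I*√10/5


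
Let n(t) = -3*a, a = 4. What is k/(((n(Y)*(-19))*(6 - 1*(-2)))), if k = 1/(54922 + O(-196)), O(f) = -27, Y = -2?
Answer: 1/100128480 ≈ 9.9872e-9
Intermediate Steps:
n(t) = -12 (n(t) = -3*4 = -12)
k = 1/54895 (k = 1/(54922 - 27) = 1/54895 ≈ 1.8217e-5)
k/(((n(Y)*(-19))*(6 - 1*(-2)))) = 1/(54895*(((-12*(-19))*(6 - 1*(-2))))) = 1/(54895*((228*(6 + 2)))) = 1/(54895*((228*8))) = (1/54895)/1824 = (1/54895)*(1/1824) = 1/100128480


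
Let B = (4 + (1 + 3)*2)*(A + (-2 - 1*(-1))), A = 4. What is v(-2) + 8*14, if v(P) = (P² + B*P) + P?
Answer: 42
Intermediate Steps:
B = 36 (B = (4 + (1 + 3)*2)*(4 + (-2 - 1*(-1))) = (4 + 4*2)*(4 + (-2 + 1)) = (4 + 8)*(4 - 1) = 12*3 = 36)
v(P) = P² + 37*P (v(P) = (P² + 36*P) + P = P² + 37*P)
v(-2) + 8*14 = -2*(37 - 2) + 8*14 = -2*35 + 112 = -70 + 112 = 42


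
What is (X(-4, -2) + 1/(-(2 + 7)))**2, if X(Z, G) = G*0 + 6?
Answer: 2809/81 ≈ 34.679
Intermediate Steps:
X(Z, G) = 6 (X(Z, G) = 0 + 6 = 6)
(X(-4, -2) + 1/(-(2 + 7)))**2 = (6 + 1/(-(2 + 7)))**2 = (6 + 1/(-1*9))**2 = (6 + 1/(-9))**2 = (6 - 1/9)**2 = (53/9)**2 = 2809/81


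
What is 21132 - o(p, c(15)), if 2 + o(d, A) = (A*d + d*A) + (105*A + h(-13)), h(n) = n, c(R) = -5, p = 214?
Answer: 23812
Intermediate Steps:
o(d, A) = -15 + 105*A + 2*A*d (o(d, A) = -2 + ((A*d + d*A) + (105*A - 13)) = -2 + ((A*d + A*d) + (-13 + 105*A)) = -2 + (2*A*d + (-13 + 105*A)) = -2 + (-13 + 105*A + 2*A*d) = -15 + 105*A + 2*A*d)
21132 - o(p, c(15)) = 21132 - (-15 + 105*(-5) + 2*(-5)*214) = 21132 - (-15 - 525 - 2140) = 21132 - 1*(-2680) = 21132 + 2680 = 23812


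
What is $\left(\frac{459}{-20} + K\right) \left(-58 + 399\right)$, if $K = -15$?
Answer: $- \frac{258819}{20} \approx -12941.0$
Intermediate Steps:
$\left(\frac{459}{-20} + K\right) \left(-58 + 399\right) = \left(\frac{459}{-20} - 15\right) \left(-58 + 399\right) = \left(459 \left(- \frac{1}{20}\right) - 15\right) 341 = \left(- \frac{459}{20} - 15\right) 341 = \left(- \frac{759}{20}\right) 341 = - \frac{258819}{20}$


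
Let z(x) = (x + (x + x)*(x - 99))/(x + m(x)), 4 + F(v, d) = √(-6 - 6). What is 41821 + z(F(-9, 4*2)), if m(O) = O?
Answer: (83429*√3 + 166886*I)/(2*(√3 + 2*I)) ≈ 41719.0 + 3.4641*I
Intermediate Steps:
F(v, d) = -4 + 2*I*√3 (F(v, d) = -4 + √(-6 - 6) = -4 + √(-12) = -4 + 2*I*√3)
z(x) = (x + 2*x*(-99 + x))/(2*x) (z(x) = (x + (x + x)*(x - 99))/(x + x) = (x + (2*x)*(-99 + x))/((2*x)) = (x + 2*x*(-99 + x))*(1/(2*x)) = (x + 2*x*(-99 + x))/(2*x))
41821 + z(F(-9, 4*2)) = 41821 + (-197/2 + (-4 + 2*I*√3)) = 41821 + (-205/2 + 2*I*√3) = 83437/2 + 2*I*√3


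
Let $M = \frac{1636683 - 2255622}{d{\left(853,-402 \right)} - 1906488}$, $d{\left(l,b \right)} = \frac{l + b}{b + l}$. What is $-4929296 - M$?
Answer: $- \frac{9397639362091}{1906487} \approx -4.9293 \cdot 10^{6}$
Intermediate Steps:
$d{\left(l,b \right)} = 1$ ($d{\left(l,b \right)} = \frac{b + l}{b + l} = 1$)
$M = \frac{618939}{1906487}$ ($M = \frac{1636683 - 2255622}{1 - 1906488} = - \frac{618939}{-1906487} = \left(-618939\right) \left(- \frac{1}{1906487}\right) = \frac{618939}{1906487} \approx 0.32465$)
$-4929296 - M = -4929296 - \frac{618939}{1906487} = - \frac{9397639362091}{1906487}$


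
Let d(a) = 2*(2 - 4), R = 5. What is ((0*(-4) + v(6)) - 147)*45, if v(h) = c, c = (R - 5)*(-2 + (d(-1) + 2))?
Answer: -6615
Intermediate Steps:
d(a) = -4 (d(a) = 2*(-2) = -4)
c = 0 (c = (5 - 5)*(-2 + (-4 + 2)) = 0*(-2 - 2) = 0*(-4) = 0)
v(h) = 0
((0*(-4) + v(6)) - 147)*45 = ((0*(-4) + 0) - 147)*45 = ((0 + 0) - 147)*45 = (0 - 147)*45 = -147*45 = -6615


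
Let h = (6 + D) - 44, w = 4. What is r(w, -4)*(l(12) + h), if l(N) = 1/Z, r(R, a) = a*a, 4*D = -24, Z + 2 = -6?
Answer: -706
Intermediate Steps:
Z = -8 (Z = -2 - 6 = -8)
D = -6 (D = (¼)*(-24) = -6)
r(R, a) = a²
h = -44 (h = (6 - 6) - 44 = 0 - 44 = -44)
l(N) = -⅛ (l(N) = 1/(-8) = -⅛)
r(w, -4)*(l(12) + h) = (-4)²*(-⅛ - 44) = 16*(-353/8) = -706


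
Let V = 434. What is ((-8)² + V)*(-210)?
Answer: -104580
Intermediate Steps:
((-8)² + V)*(-210) = ((-8)² + 434)*(-210) = (64 + 434)*(-210) = 498*(-210) = -104580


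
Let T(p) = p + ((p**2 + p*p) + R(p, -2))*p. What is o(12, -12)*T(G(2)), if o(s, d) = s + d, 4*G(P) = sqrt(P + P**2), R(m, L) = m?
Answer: 0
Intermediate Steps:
G(P) = sqrt(P + P**2)/4
T(p) = p + p*(p + 2*p**2) (T(p) = p + ((p**2 + p*p) + p)*p = p + ((p**2 + p**2) + p)*p = p + (2*p**2 + p)*p = p + (p + 2*p**2)*p = p + p*(p + 2*p**2))
o(s, d) = d + s
o(12, -12)*T(G(2)) = (-12 + 12)*((sqrt(2*(1 + 2))/4)*(1 + sqrt(2*(1 + 2))/4 + 2*(sqrt(2*(1 + 2))/4)**2)) = 0*((sqrt(2*3)/4)*(1 + sqrt(2*3)/4 + 2*(sqrt(2*3)/4)**2)) = 0*((sqrt(6)/4)*(1 + sqrt(6)/4 + 2*(sqrt(6)/4)**2)) = 0*((sqrt(6)/4)*(1 + sqrt(6)/4 + 2*(3/8))) = 0*((sqrt(6)/4)*(1 + sqrt(6)/4 + 3/4)) = 0*((sqrt(6)/4)*(7/4 + sqrt(6)/4)) = 0*(sqrt(6)*(7/4 + sqrt(6)/4)/4) = 0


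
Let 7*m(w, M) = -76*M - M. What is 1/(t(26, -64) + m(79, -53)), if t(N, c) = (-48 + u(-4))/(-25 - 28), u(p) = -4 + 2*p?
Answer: 53/30959 ≈ 0.0017119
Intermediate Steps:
m(w, M) = -11*M (m(w, M) = (-76*M - M)/7 = (-77*M)/7 = -11*M)
t(N, c) = 60/53 (t(N, c) = (-48 + (-4 + 2*(-4)))/(-25 - 28) = (-48 + (-4 - 8))/(-53) = (-48 - 12)*(-1/53) = -60*(-1/53) = 60/53)
1/(t(26, -64) + m(79, -53)) = 1/(60/53 - 11*(-53)) = 1/(60/53 + 583) = 1/(30959/53) = 53/30959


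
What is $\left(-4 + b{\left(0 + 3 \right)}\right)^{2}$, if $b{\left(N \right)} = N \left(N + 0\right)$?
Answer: $25$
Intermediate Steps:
$b{\left(N \right)} = N^{2}$ ($b{\left(N \right)} = N N = N^{2}$)
$\left(-4 + b{\left(0 + 3 \right)}\right)^{2} = \left(-4 + \left(0 + 3\right)^{2}\right)^{2} = \left(-4 + 3^{2}\right)^{2} = \left(-4 + 9\right)^{2} = 5^{2} = 25$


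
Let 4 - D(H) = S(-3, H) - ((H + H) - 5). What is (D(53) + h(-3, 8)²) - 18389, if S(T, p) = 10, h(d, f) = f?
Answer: -18230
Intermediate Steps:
D(H) = -11 + 2*H (D(H) = 4 - (10 - ((H + H) - 5)) = 4 - (10 - (2*H - 5)) = 4 - (10 - (-5 + 2*H)) = 4 - (10 + (5 - 2*H)) = 4 - (15 - 2*H) = 4 + (-15 + 2*H) = -11 + 2*H)
(D(53) + h(-3, 8)²) - 18389 = ((-11 + 2*53) + 8²) - 18389 = ((-11 + 106) + 64) - 18389 = (95 + 64) - 18389 = 159 - 18389 = -18230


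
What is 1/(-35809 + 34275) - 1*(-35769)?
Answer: 54869645/1534 ≈ 35769.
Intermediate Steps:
1/(-35809 + 34275) - 1*(-35769) = 1/(-1534) + 35769 = -1/1534 + 35769 = 54869645/1534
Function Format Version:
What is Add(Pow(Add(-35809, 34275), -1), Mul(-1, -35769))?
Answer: Rational(54869645, 1534) ≈ 35769.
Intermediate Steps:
Add(Pow(Add(-35809, 34275), -1), Mul(-1, -35769)) = Add(Pow(-1534, -1), 35769) = Add(Rational(-1, 1534), 35769) = Rational(54869645, 1534)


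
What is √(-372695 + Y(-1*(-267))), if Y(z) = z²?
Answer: I*√301406 ≈ 549.0*I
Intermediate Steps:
√(-372695 + Y(-1*(-267))) = √(-372695 + (-1*(-267))²) = √(-372695 + 267²) = √(-372695 + 71289) = √(-301406) = I*√301406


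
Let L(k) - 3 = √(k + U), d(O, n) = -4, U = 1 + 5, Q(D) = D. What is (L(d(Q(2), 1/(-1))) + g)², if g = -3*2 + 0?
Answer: (3 - √2)² ≈ 2.5147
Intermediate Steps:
U = 6
g = -6 (g = -6 + 0 = -6)
L(k) = 3 + √(6 + k) (L(k) = 3 + √(k + 6) = 3 + √(6 + k))
(L(d(Q(2), 1/(-1))) + g)² = ((3 + √(6 - 4)) - 6)² = ((3 + √2) - 6)² = (-3 + √2)²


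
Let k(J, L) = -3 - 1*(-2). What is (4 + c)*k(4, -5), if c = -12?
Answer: 8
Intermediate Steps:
k(J, L) = -1 (k(J, L) = -3 + 2 = -1)
(4 + c)*k(4, -5) = (4 - 12)*(-1) = -8*(-1) = 8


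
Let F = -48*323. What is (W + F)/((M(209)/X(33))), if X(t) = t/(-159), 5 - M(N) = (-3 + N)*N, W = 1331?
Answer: -155903/2281597 ≈ -0.068331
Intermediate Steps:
F = -15504
M(N) = 5 - N*(-3 + N) (M(N) = 5 - (-3 + N)*N = 5 - N*(-3 + N))
X(t) = -t/159 (X(t) = t*(-1/159) = -t/159)
(W + F)/((M(209)/X(33))) = (1331 - 15504)/(((5 - 1*209² + 3*209)/((-1/159*33)))) = -14173*(-11/(53*(5 - 1*43681 + 627))) = -14173*(-11/(53*(5 - 43681 + 627))) = -14173/((-43049*(-53/11))) = -14173/2281597/11 = -14173*11/2281597 = -155903/2281597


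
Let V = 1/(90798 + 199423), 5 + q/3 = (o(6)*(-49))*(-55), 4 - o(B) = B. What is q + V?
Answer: -4697226884/290221 ≈ -16185.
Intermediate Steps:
o(B) = 4 - B
q = -16185 (q = -15 + 3*(((4 - 1*6)*(-49))*(-55)) = -15 + 3*(((4 - 6)*(-49))*(-55)) = -15 + 3*(-2*(-49)*(-55)) = -15 + 3*(98*(-55)) = -15 + 3*(-5390) = -15 - 16170 = -16185)
V = 1/290221 ≈ 3.4456e-6
q + V = -16185 + 1/290221 = -4697226884/290221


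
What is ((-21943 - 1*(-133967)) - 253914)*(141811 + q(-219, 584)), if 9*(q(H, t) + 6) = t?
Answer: -181169266810/9 ≈ -2.0130e+10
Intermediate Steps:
q(H, t) = -6 + t/9
((-21943 - 1*(-133967)) - 253914)*(141811 + q(-219, 584)) = ((-21943 - 1*(-133967)) - 253914)*(141811 + (-6 + (⅑)*584)) = ((-21943 + 133967) - 253914)*(141811 + (-6 + 584/9)) = (112024 - 253914)*(141811 + 530/9) = -141890*1276829/9 = -181169266810/9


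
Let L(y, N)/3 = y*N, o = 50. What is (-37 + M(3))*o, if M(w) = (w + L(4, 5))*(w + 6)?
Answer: 26500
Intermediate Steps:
L(y, N) = 3*N*y (L(y, N) = 3*(y*N) = 3*(N*y) = 3*N*y)
M(w) = (6 + w)*(60 + w) (M(w) = (w + 3*5*4)*(w + 6) = (w + 60)*(6 + w) = (60 + w)*(6 + w) = (6 + w)*(60 + w))
(-37 + M(3))*o = (-37 + (360 + 3**2 + 66*3))*50 = (-37 + (360 + 9 + 198))*50 = (-37 + 567)*50 = 530*50 = 26500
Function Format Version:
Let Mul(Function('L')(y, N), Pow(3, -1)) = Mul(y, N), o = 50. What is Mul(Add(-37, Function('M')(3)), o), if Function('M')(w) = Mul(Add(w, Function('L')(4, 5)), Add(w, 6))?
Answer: 26500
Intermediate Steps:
Function('L')(y, N) = Mul(3, N, y) (Function('L')(y, N) = Mul(3, Mul(y, N)) = Mul(3, Mul(N, y)) = Mul(3, N, y))
Function('M')(w) = Mul(Add(6, w), Add(60, w)) (Function('M')(w) = Mul(Add(w, Mul(3, 5, 4)), Add(w, 6)) = Mul(Add(w, 60), Add(6, w)) = Mul(Add(60, w), Add(6, w)) = Mul(Add(6, w), Add(60, w)))
Mul(Add(-37, Function('M')(3)), o) = Mul(Add(-37, Add(360, Pow(3, 2), Mul(66, 3))), 50) = Mul(Add(-37, Add(360, 9, 198)), 50) = Mul(Add(-37, 567), 50) = Mul(530, 50) = 26500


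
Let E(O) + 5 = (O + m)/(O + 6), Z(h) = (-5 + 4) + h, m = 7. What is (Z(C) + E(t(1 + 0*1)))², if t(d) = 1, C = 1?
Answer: 729/49 ≈ 14.878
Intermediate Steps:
Z(h) = -1 + h
E(O) = -5 + (7 + O)/(6 + O) (E(O) = -5 + (O + 7)/(O + 6) = -5 + (7 + O)/(6 + O))
(Z(C) + E(t(1 + 0*1)))² = ((-1 + 1) + (-23 - 4*1)/(6 + 1))² = (0 + (-23 - 4)/7)² = (0 + (⅐)*(-27))² = (0 - 27/7)² = (-27/7)² = 729/49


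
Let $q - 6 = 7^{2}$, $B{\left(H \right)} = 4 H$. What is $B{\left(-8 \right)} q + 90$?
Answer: $-1670$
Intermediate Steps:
$q = 55$ ($q = 6 + 7^{2} = 6 + 49 = 55$)
$B{\left(-8 \right)} q + 90 = 4 \left(-8\right) 55 + 90 = \left(-32\right) 55 + 90 = -1760 + 90 = -1670$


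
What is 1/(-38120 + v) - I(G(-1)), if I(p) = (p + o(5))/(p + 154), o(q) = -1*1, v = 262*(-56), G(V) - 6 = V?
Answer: -211327/8393928 ≈ -0.025176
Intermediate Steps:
G(V) = 6 + V
v = -14672
o(q) = -1
I(p) = (-1 + p)/(154 + p) (I(p) = (p - 1)/(p + 154) = (-1 + p)/(154 + p))
1/(-38120 + v) - I(G(-1)) = 1/(-38120 - 14672) - (-1 + (6 - 1))/(154 + (6 - 1)) = 1/(-52792) - (-1 + 5)/(154 + 5) = -1/52792 - 4/159 = -211327/8393928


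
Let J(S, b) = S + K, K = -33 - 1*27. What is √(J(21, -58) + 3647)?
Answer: 2*√902 ≈ 60.067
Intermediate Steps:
K = -60 (K = -33 - 27 = -60)
J(S, b) = -60 + S (J(S, b) = S - 60 = -60 + S)
√(J(21, -58) + 3647) = √((-60 + 21) + 3647) = √(-39 + 3647) = √3608 = 2*√902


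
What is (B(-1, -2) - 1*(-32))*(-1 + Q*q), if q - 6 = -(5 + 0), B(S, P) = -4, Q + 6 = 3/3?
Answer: -168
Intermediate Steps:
Q = -5 (Q = -6 + 3/3 = -6 + 3*(1/3) = -6 + 1 = -5)
q = 1 (q = 6 - (5 + 0) = 6 - 1*5 = 6 - 5 = 1)
(B(-1, -2) - 1*(-32))*(-1 + Q*q) = (-4 - 1*(-32))*(-1 - 5*1) = (-4 + 32)*(-1 - 5) = 28*(-6) = -168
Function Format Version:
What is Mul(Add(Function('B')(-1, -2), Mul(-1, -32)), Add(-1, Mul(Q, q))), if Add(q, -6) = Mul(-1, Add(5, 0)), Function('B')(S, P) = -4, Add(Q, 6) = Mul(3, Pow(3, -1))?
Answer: -168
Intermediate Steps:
Q = -5 (Q = Add(-6, Mul(3, Pow(3, -1))) = Add(-6, Mul(3, Rational(1, 3))) = Add(-6, 1) = -5)
q = 1 (q = Add(6, Mul(-1, Add(5, 0))) = Add(6, Mul(-1, 5)) = Add(6, -5) = 1)
Mul(Add(Function('B')(-1, -2), Mul(-1, -32)), Add(-1, Mul(Q, q))) = Mul(Add(-4, Mul(-1, -32)), Add(-1, Mul(-5, 1))) = Mul(Add(-4, 32), Add(-1, -5)) = Mul(28, -6) = -168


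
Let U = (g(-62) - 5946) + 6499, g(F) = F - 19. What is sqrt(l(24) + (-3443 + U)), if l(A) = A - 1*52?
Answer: I*sqrt(2999) ≈ 54.763*I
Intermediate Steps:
g(F) = -19 + F
l(A) = -52 + A (l(A) = A - 52 = -52 + A)
U = 472 (U = ((-19 - 62) - 5946) + 6499 = (-81 - 5946) + 6499 = -6027 + 6499 = 472)
sqrt(l(24) + (-3443 + U)) = sqrt((-52 + 24) + (-3443 + 472)) = sqrt(-28 - 2971) = sqrt(-2999) = I*sqrt(2999)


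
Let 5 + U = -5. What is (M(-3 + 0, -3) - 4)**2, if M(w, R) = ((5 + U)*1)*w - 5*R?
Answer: 676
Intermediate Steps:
U = -10 (U = -5 - 5 = -10)
M(w, R) = -5*R - 5*w (M(w, R) = ((5 - 10)*1)*w - 5*R = (-5*1)*w - 5*R = -5*w - 5*R = -5*R - 5*w)
(M(-3 + 0, -3) - 4)**2 = ((-5*(-3) - 5*(-3 + 0)) - 4)**2 = ((15 - 5*(-3)) - 4)**2 = ((15 + 15) - 4)**2 = (30 - 4)**2 = 26**2 = 676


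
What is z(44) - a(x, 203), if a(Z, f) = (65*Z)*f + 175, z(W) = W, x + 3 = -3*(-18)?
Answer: -673076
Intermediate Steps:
x = 51 (x = -3 - 3*(-18) = -3 + 54 = 51)
a(Z, f) = 175 + 65*Z*f (a(Z, f) = 65*Z*f + 175 = 175 + 65*Z*f)
z(44) - a(x, 203) = 44 - (175 + 65*51*203) = 44 - (175 + 672945) = 44 - 1*673120 = 44 - 673120 = -673076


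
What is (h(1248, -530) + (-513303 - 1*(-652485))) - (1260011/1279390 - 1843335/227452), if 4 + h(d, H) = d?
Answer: 20433005836213479/145499907140 ≈ 1.4043e+5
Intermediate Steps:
h(d, H) = -4 + d
(h(1248, -530) + (-513303 - 1*(-652485))) - (1260011/1279390 - 1843335/227452) = ((-4 + 1248) + (-513303 - 1*(-652485))) - (1260011/1279390 - 1843335/227452) = (1244 + (-513303 + 652485)) - (1260011*(1/1279390) - 1843335*1/227452) = (1244 + 139182) - (1260011/1279390 - 1843335/227452) = 140426 - 1*(-1035876171839/145499907140) = 140426 + 1035876171839/145499907140 = 20433005836213479/145499907140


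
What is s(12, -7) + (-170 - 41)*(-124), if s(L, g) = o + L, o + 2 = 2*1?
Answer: 26176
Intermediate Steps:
o = 0 (o = -2 + 2*1 = -2 + 2 = 0)
s(L, g) = L (s(L, g) = 0 + L = L)
s(12, -7) + (-170 - 41)*(-124) = 12 + (-170 - 41)*(-124) = 12 - 211*(-124) = 12 + 26164 = 26176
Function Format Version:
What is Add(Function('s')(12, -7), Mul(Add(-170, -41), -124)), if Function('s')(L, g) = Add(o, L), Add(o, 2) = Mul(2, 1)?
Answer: 26176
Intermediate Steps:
o = 0 (o = Add(-2, Mul(2, 1)) = Add(-2, 2) = 0)
Function('s')(L, g) = L (Function('s')(L, g) = Add(0, L) = L)
Add(Function('s')(12, -7), Mul(Add(-170, -41), -124)) = Add(12, Mul(Add(-170, -41), -124)) = Add(12, Mul(-211, -124)) = Add(12, 26164) = 26176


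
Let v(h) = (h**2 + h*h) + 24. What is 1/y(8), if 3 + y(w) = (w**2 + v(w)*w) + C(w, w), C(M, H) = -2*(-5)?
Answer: 1/1287 ≈ 0.00077700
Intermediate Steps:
C(M, H) = 10
v(h) = 24 + 2*h**2 (v(h) = (h**2 + h**2) + 24 = 2*h**2 + 24 = 24 + 2*h**2)
y(w) = 7 + w**2 + w*(24 + 2*w**2) (y(w) = -3 + ((w**2 + (24 + 2*w**2)*w) + 10) = -3 + ((w**2 + w*(24 + 2*w**2)) + 10) = -3 + (10 + w**2 + w*(24 + 2*w**2)) = 7 + w**2 + w*(24 + 2*w**2))
1/y(8) = 1/(7 + 8**2 + 2*8*(12 + 8**2)) = 1/(7 + 64 + 2*8*(12 + 64)) = 1/(7 + 64 + 2*8*76) = 1/(7 + 64 + 1216) = 1/1287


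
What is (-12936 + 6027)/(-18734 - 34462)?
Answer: 2303/17732 ≈ 0.12988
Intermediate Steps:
(-12936 + 6027)/(-18734 - 34462) = -6909/(-53196) = -6909*(-1/53196) = 2303/17732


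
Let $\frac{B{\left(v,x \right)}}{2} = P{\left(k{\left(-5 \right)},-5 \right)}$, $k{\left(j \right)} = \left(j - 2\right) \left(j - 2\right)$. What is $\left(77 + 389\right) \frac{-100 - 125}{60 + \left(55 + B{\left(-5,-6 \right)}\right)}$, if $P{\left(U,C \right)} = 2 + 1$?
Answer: $- \frac{104850}{121} \approx -866.53$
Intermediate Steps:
$k{\left(j \right)} = \left(-2 + j\right)^{2}$ ($k{\left(j \right)} = \left(-2 + j\right) \left(-2 + j\right) = \left(-2 + j\right)^{2}$)
$P{\left(U,C \right)} = 3$
$B{\left(v,x \right)} = 6$ ($B{\left(v,x \right)} = 2 \cdot 3 = 6$)
$\left(77 + 389\right) \frac{-100 - 125}{60 + \left(55 + B{\left(-5,-6 \right)}\right)} = \left(77 + 389\right) \frac{-100 - 125}{60 + \left(55 + 6\right)} = 466 \left(- \frac{225}{60 + 61}\right) = 466 \left(- \frac{225}{121}\right) = - \frac{104850}{121}$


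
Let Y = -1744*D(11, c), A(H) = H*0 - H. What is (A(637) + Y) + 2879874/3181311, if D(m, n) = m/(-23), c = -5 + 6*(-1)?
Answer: 1609679985/8130017 ≈ 197.99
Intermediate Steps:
c = -11 (c = -5 - 6 = -11)
D(m, n) = -m/23 (D(m, n) = m*(-1/23) = -m/23)
A(H) = -H (A(H) = 0 - H = -H)
Y = 19184/23 (Y = -(-1744)*11/23 = -1744*(-11/23) = 19184/23 ≈ 834.09)
(A(637) + Y) + 2879874/3181311 = (-1*637 + 19184/23) + 2879874/3181311 = (-637 + 19184/23) + 2879874*(1/3181311) = 4533/23 + 319986/353479 = 1609679985/8130017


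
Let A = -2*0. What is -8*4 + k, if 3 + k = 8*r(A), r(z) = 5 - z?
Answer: 5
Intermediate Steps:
A = 0
k = 37 (k = -3 + 8*(5 - 1*0) = -3 + 8*(5 + 0) = -3 + 8*5 = -3 + 40 = 37)
-8*4 + k = -8*4 + 37 = -32 + 37 = 5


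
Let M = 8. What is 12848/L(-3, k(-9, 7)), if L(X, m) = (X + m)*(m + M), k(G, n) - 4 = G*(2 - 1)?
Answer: -1606/3 ≈ -535.33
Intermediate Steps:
k(G, n) = 4 + G (k(G, n) = 4 + G*(2 - 1) = 4 + G*1 = 4 + G)
L(X, m) = (8 + m)*(X + m) (L(X, m) = (X + m)*(m + 8) = (X + m)*(8 + m) = (8 + m)*(X + m))
12848/L(-3, k(-9, 7)) = 12848/((4 - 9)² + 8*(-3) + 8*(4 - 9) - 3*(4 - 9)) = 12848/((-5)² - 24 + 8*(-5) - 3*(-5)) = 12848/(25 - 24 - 40 + 15) = 12848/(-24) = 12848*(-1/24) = -1606/3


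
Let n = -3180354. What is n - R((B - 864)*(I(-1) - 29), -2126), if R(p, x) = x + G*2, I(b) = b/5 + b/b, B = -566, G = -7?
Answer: -3178214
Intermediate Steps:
I(b) = 1 + b/5 (I(b) = b*(⅕) + 1 = b/5 + 1 = 1 + b/5)
R(p, x) = -14 + x (R(p, x) = x - 7*2 = x - 14 = -14 + x)
n - R((B - 864)*(I(-1) - 29), -2126) = -3180354 - (-14 - 2126) = -3180354 - 1*(-2140) = -3180354 + 2140 = -3178214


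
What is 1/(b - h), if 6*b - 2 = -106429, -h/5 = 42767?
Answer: 6/1176583 ≈ 5.0995e-6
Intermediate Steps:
h = -213835 (h = -5*42767 = -213835)
b = -106427/6 (b = ⅓ + (⅙)*(-106429) = ⅓ - 106429/6 = -106427/6 ≈ -17738.)
1/(b - h) = 1/(-106427/6 - 1*(-213835)) = 1/(-106427/6 + 213835) = 1/(1176583/6) = 6/1176583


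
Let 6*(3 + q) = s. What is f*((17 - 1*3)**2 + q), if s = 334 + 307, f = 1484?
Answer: 1334858/3 ≈ 4.4495e+5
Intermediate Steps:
s = 641
q = 623/6 (q = -3 + (1/6)*641 = -3 + 641/6 = 623/6 ≈ 103.83)
f*((17 - 1*3)**2 + q) = 1484*((17 - 1*3)**2 + 623/6) = 1484*((17 - 3)**2 + 623/6) = 1484*(14**2 + 623/6) = 1484*(196 + 623/6) = 1484*(1799/6) = 1334858/3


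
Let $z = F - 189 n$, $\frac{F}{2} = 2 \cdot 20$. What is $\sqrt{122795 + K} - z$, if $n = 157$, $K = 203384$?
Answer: $29593 + \sqrt{326179} \approx 30164.0$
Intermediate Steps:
$F = 80$ ($F = 2 \cdot 2 \cdot 20 = 2 \cdot 40 = 80$)
$z = -29593$ ($z = 80 - 29673 = -29593$)
$\sqrt{122795 + K} - z = \sqrt{122795 + 203384} - -29593 = \sqrt{326179} + 29593 = 29593 + \sqrt{326179}$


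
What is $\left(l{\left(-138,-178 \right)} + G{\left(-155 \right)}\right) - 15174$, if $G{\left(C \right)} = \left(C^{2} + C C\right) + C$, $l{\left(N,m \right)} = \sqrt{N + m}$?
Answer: $32721 + 2 i \sqrt{79} \approx 32721.0 + 17.776 i$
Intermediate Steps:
$G{\left(C \right)} = C + 2 C^{2}$ ($G{\left(C \right)} = \left(C^{2} + C^{2}\right) + C = 2 C^{2} + C = C + 2 C^{2}$)
$\left(l{\left(-138,-178 \right)} + G{\left(-155 \right)}\right) - 15174 = \left(\sqrt{-138 - 178} - 155 \left(1 + 2 \left(-155\right)\right)\right) - 15174 = \left(\sqrt{-316} - 155 \left(1 - 310\right)\right) - 15174 = \left(2 i \sqrt{79} - -47895\right) - 15174 = \left(2 i \sqrt{79} + 47895\right) - 15174 = \left(47895 + 2 i \sqrt{79}\right) - 15174 = 32721 + 2 i \sqrt{79}$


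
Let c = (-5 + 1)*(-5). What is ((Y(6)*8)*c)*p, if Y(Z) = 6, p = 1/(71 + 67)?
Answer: 160/23 ≈ 6.9565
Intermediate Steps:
c = 20 (c = -4*(-5) = 20)
p = 1/138 ≈ 0.0072464
((Y(6)*8)*c)*p = ((6*8)*20)*(1/138) = (48*20)*(1/138) = 960*(1/138) = 160/23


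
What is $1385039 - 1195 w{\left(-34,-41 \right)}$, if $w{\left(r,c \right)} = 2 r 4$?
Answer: $1710079$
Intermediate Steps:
$w{\left(r,c \right)} = 8 r$
$1385039 - 1195 w{\left(-34,-41 \right)} = 1385039 - 1195 \cdot 8 \left(-34\right) = 1385039 - -325040 = 1385039 + 325040 = 1710079$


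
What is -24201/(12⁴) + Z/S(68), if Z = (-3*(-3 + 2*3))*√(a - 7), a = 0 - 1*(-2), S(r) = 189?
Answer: -2689/2304 - I*√5/21 ≈ -1.1671 - 0.10648*I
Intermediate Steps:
a = 2 (a = 0 + 2 = 2)
Z = -9*I*√5 (Z = (-3*(-3 + 2*3))*√(2 - 7) = (-3*(-3 + 6))*√(-5) = (-3*3)*(I*√5) = -9*I*√5 ≈ -20.125*I)
-24201/(12⁴) + Z/S(68) = -24201/(12⁴) - 9*I*√5/189 = -24201/20736 - 9*I*√5*(1/189) = -24201*1/20736 - I*√5/21 = -2689/2304 - I*√5/21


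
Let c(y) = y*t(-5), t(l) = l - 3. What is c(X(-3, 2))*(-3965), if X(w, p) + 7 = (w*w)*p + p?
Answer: 412360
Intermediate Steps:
t(l) = -3 + l
X(w, p) = -7 + p + p*w**2 (X(w, p) = -7 + ((w*w)*p + p) = -7 + (w**2*p + p) = -7 + (p*w**2 + p) = -7 + (p + p*w**2) = -7 + p + p*w**2)
c(y) = -8*y (c(y) = y*(-3 - 5) = y*(-8) = -8*y)
c(X(-3, 2))*(-3965) = -8*(-7 + 2 + 2*(-3)**2)*(-3965) = -8*(-7 + 2 + 2*9)*(-3965) = -8*(-7 + 2 + 18)*(-3965) = -8*13*(-3965) = -104*(-3965) = 412360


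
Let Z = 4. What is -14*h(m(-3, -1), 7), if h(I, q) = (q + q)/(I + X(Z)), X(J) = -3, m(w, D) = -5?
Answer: 49/2 ≈ 24.500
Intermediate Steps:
h(I, q) = 2*q/(-3 + I) (h(I, q) = (q + q)/(I - 3) = (2*q)/(-3 + I) = 2*q/(-3 + I))
-14*h(m(-3, -1), 7) = -28*7/(-3 - 5) = -28*7/(-8) = -28*7*(-1)/8 = -14*(-7/4) = 49/2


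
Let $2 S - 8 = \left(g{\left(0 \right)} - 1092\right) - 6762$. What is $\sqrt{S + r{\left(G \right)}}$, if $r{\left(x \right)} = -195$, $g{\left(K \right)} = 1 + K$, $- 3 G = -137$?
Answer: $\frac{3 i \sqrt{1830}}{2} \approx 64.168 i$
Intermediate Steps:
$G = \frac{137}{3}$ ($G = \left(- \frac{1}{3}\right) \left(-137\right) = \frac{137}{3} \approx 45.667$)
$S = - \frac{7845}{2}$ ($S = 4 + \frac{\left(\left(1 + 0\right) - 1092\right) - 6762}{2} = 4 + \frac{\left(1 - 1092\right) - 6762}{2} = 4 + \frac{-1091 - 6762}{2} = 4 + \frac{1}{2} \left(-7853\right) = 4 - \frac{7853}{2} = - \frac{7845}{2} \approx -3922.5$)
$\sqrt{S + r{\left(G \right)}} = \sqrt{- \frac{7845}{2} - 195} = \sqrt{- \frac{8235}{2}} = \frac{3 i \sqrt{1830}}{2}$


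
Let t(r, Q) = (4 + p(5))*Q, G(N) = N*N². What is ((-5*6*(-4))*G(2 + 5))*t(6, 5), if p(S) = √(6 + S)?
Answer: 823200 + 205800*√11 ≈ 1.5058e+6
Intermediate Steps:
G(N) = N³
t(r, Q) = Q*(4 + √11) (t(r, Q) = (4 + √(6 + 5))*Q = (4 + √11)*Q = Q*(4 + √11))
((-5*6*(-4))*G(2 + 5))*t(6, 5) = ((-5*6*(-4))*(2 + 5)³)*(5*(4 + √11)) = (-30*(-4)*7³)*(20 + 5*√11) = (120*343)*(20 + 5*√11) = 41160*(20 + 5*√11) = 823200 + 205800*√11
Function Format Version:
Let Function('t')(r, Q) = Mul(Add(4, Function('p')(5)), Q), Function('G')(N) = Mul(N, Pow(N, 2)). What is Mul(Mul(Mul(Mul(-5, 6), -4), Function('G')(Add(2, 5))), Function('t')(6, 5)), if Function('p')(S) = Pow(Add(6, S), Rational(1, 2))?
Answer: Add(823200, Mul(205800, Pow(11, Rational(1, 2)))) ≈ 1.5058e+6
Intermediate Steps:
Function('G')(N) = Pow(N, 3)
Function('t')(r, Q) = Mul(Q, Add(4, Pow(11, Rational(1, 2)))) (Function('t')(r, Q) = Mul(Add(4, Pow(Add(6, 5), Rational(1, 2))), Q) = Mul(Add(4, Pow(11, Rational(1, 2))), Q) = Mul(Q, Add(4, Pow(11, Rational(1, 2)))))
Mul(Mul(Mul(Mul(-5, 6), -4), Function('G')(Add(2, 5))), Function('t')(6, 5)) = Mul(Mul(Mul(Mul(-5, 6), -4), Pow(Add(2, 5), 3)), Mul(5, Add(4, Pow(11, Rational(1, 2))))) = Mul(Mul(Mul(-30, -4), Pow(7, 3)), Add(20, Mul(5, Pow(11, Rational(1, 2))))) = Mul(Mul(120, 343), Add(20, Mul(5, Pow(11, Rational(1, 2))))) = Mul(41160, Add(20, Mul(5, Pow(11, Rational(1, 2))))) = Add(823200, Mul(205800, Pow(11, Rational(1, 2))))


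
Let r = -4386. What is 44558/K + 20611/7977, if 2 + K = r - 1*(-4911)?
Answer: 366218719/4171971 ≈ 87.781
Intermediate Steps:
K = 523 (K = -2 + (-4386 - 1*(-4911)) = -2 + (-4386 + 4911) = -2 + 525 = 523)
44558/K + 20611/7977 = 44558/523 + 20611/7977 = 366218719/4171971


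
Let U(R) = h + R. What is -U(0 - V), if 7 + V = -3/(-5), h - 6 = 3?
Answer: -77/5 ≈ -15.400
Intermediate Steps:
h = 9 (h = 6 + 3 = 9)
V = -32/5 (V = -7 - 3/(-5) = -7 - 3*(-⅕) = -7 + ⅗ = -32/5 ≈ -6.4000)
U(R) = 9 + R
-U(0 - V) = -(9 + (0 - 1*(-32/5))) = -(9 + (0 + 32/5)) = -(9 + 32/5) = -1*77/5 = -77/5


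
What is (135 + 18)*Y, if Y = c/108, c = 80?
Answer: 340/3 ≈ 113.33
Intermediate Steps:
Y = 20/27 (Y = 80/108 = 80*(1/108) = 20/27 ≈ 0.74074)
(135 + 18)*Y = (135 + 18)*(20/27) = 153*(20/27) = 340/3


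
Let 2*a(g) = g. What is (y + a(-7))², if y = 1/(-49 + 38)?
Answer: 6241/484 ≈ 12.895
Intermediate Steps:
y = -1/11 (y = 1/(-11) = -1/11 ≈ -0.090909)
a(g) = g/2
(y + a(-7))² = (-1/11 + (½)*(-7))² = (-1/11 - 7/2)² = (-79/22)² = 6241/484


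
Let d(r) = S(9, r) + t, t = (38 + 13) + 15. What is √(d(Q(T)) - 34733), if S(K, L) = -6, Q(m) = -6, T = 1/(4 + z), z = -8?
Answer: I*√34673 ≈ 186.21*I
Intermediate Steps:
T = -¼ (T = 1/(4 - 8) = 1/(-4) = -¼ ≈ -0.25000)
t = 66 (t = 51 + 15 = 66)
d(r) = 60 (d(r) = -6 + 66 = 60)
√(d(Q(T)) - 34733) = √(60 - 34733) = √(-34673) = I*√34673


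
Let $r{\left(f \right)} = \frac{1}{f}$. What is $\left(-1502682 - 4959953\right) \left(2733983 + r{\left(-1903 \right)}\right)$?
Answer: $- \frac{33623601224102480}{1903} \approx -1.7669 \cdot 10^{13}$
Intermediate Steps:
$\left(-1502682 - 4959953\right) \left(2733983 + r{\left(-1903 \right)}\right) = \left(-1502682 - 4959953\right) \left(2733983 + \frac{1}{-1903}\right) = - 6462635 \left(2733983 - \frac{1}{1903}\right) = \left(-6462635\right) \frac{5202769648}{1903} = - \frac{33623601224102480}{1903}$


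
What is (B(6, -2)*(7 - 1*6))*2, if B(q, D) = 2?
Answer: 4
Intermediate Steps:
(B(6, -2)*(7 - 1*6))*2 = (2*(7 - 1*6))*2 = (2*(7 - 6))*2 = (2*1)*2 = 2*2 = 4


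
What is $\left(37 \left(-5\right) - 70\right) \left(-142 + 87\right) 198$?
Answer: $2776950$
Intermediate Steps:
$\left(37 \left(-5\right) - 70\right) \left(-142 + 87\right) 198 = \left(-185 - 70\right) \left(-55\right) 198 = \left(-255\right) \left(-55\right) 198 = 14025 \cdot 198 = 2776950$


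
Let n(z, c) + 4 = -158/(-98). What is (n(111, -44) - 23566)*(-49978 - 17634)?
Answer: 78081785812/49 ≈ 1.5935e+9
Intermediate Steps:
n(z, c) = -117/49 (n(z, c) = -4 - 158/(-98) = -4 - 158*(-1/98) = -4 + 79/49 = -117/49)
(n(111, -44) - 23566)*(-49978 - 17634) = (-117/49 - 23566)*(-49978 - 17634) = -1154851/49*(-67612) = 78081785812/49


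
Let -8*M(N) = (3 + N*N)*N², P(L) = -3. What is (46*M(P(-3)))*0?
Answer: 0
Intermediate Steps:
M(N) = -N²*(3 + N²)/8 (M(N) = -(3 + N*N)*N²/8 = -(3 + N²)*N²/8 = -N²*(3 + N²)/8)
(46*M(P(-3)))*0 = (46*((⅛)*(-3)²*(-3 - 1*(-3)²)))*0 = (46*((⅛)*9*(-3 - 1*9)))*0 = (46*((⅛)*9*(-3 - 9)))*0 = (46*((⅛)*9*(-12)))*0 = (46*(-27/2))*0 = -621*0 = 0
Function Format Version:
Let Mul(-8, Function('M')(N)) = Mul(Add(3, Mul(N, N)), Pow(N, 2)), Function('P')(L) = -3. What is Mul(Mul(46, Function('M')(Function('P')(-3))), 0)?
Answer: 0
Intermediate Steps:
Function('M')(N) = Mul(Rational(-1, 8), Pow(N, 2), Add(3, Pow(N, 2))) (Function('M')(N) = Mul(Rational(-1, 8), Mul(Add(3, Mul(N, N)), Pow(N, 2))) = Mul(Rational(-1, 8), Mul(Add(3, Pow(N, 2)), Pow(N, 2))) = Mul(Rational(-1, 8), Mul(Pow(N, 2), Add(3, Pow(N, 2)))) = Mul(Rational(-1, 8), Pow(N, 2), Add(3, Pow(N, 2))))
Mul(Mul(46, Function('M')(Function('P')(-3))), 0) = Mul(Mul(46, Mul(Rational(1, 8), Pow(-3, 2), Add(-3, Mul(-1, Pow(-3, 2))))), 0) = Mul(Mul(46, Mul(Rational(1, 8), 9, Add(-3, Mul(-1, 9)))), 0) = Mul(Mul(46, Mul(Rational(1, 8), 9, Add(-3, -9))), 0) = Mul(Mul(46, Mul(Rational(1, 8), 9, -12)), 0) = Mul(Mul(46, Rational(-27, 2)), 0) = Mul(-621, 0) = 0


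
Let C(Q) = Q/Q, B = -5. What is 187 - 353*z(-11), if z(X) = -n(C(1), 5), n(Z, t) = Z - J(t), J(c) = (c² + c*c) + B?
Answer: -15345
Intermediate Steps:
J(c) = -5 + 2*c² (J(c) = (c² + c*c) - 5 = (c² + c²) - 5 = 2*c² - 5 = -5 + 2*c²)
C(Q) = 1
n(Z, t) = 5 + Z - 2*t² (n(Z, t) = Z - (-5 + 2*t²) = Z + (5 - 2*t²) = 5 + Z - 2*t²)
z(X) = 44 (z(X) = -(5 + 1 - 2*5²) = -(5 + 1 - 2*25) = -(5 + 1 - 50) = -1*(-44) = 44)
187 - 353*z(-11) = 187 - 353*44 = 187 - 15532 = -15345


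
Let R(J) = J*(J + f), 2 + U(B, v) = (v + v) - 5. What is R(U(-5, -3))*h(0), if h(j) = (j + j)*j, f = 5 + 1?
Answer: 0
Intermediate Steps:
U(B, v) = -7 + 2*v (U(B, v) = -2 + ((v + v) - 5) = -2 + (2*v - 5) = -2 + (-5 + 2*v) = -7 + 2*v)
f = 6
h(j) = 2*j² (h(j) = (2*j)*j = 2*j²)
R(J) = J*(6 + J) (R(J) = J*(J + 6) = J*(6 + J))
R(U(-5, -3))*h(0) = ((-7 + 2*(-3))*(6 + (-7 + 2*(-3))))*(2*0²) = ((-7 - 6)*(6 + (-7 - 6)))*(2*0) = -13*(6 - 13)*0 = -13*(-7)*0 = 91*0 = 0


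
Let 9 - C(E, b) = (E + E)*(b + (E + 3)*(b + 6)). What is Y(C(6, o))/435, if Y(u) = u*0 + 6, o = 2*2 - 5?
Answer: 2/145 ≈ 0.013793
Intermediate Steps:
o = -1 (o = 4 - 5 = -1)
C(E, b) = 9 - 2*E*(b + (3 + E)*(6 + b)) (C(E, b) = 9 - (E + E)*(b + (E + 3)*(b + 6)) = 9 - 2*E*(b + (3 + E)*(6 + b)))
Y(u) = 6 (Y(u) = 0 + 6 = 6)
Y(C(6, o))/435 = 6/435 = 6*(1/435) = 2/145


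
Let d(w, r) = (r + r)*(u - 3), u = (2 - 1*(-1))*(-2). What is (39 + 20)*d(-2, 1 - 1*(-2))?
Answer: -3186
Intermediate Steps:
u = -6 (u = (2 + 1)*(-2) = 3*(-2) = -6)
d(w, r) = -18*r (d(w, r) = (r + r)*(-6 - 3) = (2*r)*(-9) = -18*r)
(39 + 20)*d(-2, 1 - 1*(-2)) = (39 + 20)*(-18*(1 - 1*(-2))) = 59*(-18*(1 + 2)) = 59*(-18*3) = 59*(-54) = -3186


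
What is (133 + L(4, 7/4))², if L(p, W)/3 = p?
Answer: 21025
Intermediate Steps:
L(p, W) = 3*p
(133 + L(4, 7/4))² = (133 + 3*4)² = (133 + 12)² = 145² = 21025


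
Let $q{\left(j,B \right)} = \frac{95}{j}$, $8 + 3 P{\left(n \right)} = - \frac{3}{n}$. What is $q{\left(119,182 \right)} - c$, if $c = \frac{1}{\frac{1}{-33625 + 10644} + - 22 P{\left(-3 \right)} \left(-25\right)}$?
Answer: $\frac{8413505252}{10528745507} \approx 0.7991$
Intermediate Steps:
$P{\left(n \right)} = - \frac{8}{3} - \frac{1}{n}$ ($P{\left(n \right)} = - \frac{8}{3} + \frac{\left(-3\right) \frac{1}{n}}{3} = - \frac{8}{3} - \frac{1}{n}$)
$c = - \frac{68943}{88476853}$ ($c = \frac{1}{\frac{1}{-33625 + 10644} + - 22 \left(- \frac{8}{3} - \frac{1}{-3}\right) \left(-25\right)} = \frac{1}{\frac{1}{-22981} + - 22 \left(- \frac{8}{3} - - \frac{1}{3}\right) \left(-25\right)} = \frac{1}{- \frac{1}{22981} + - 22 \left(- \frac{8}{3} + \frac{1}{3}\right) \left(-25\right)} = \frac{1}{- \frac{1}{22981} + \left(-22\right) \left(- \frac{7}{3}\right) \left(-25\right)} = \frac{1}{- \frac{1}{22981} + \frac{154}{3} \left(-25\right)} = \frac{1}{- \frac{1}{22981} - \frac{3850}{3}} = \frac{1}{- \frac{88476853}{68943}} = - \frac{68943}{88476853} \approx -0.00077922$)
$q{\left(119,182 \right)} - c = \frac{95}{119} - - \frac{68943}{88476853} = 95 \cdot \frac{1}{119} + \frac{68943}{88476853} = \frac{95}{119} + \frac{68943}{88476853} = \frac{8413505252}{10528745507}$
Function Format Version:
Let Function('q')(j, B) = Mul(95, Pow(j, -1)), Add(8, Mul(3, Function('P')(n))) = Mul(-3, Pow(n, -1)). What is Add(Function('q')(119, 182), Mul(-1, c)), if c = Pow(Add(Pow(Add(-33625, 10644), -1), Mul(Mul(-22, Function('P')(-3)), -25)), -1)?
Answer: Rational(8413505252, 10528745507) ≈ 0.79910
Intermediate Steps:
Function('P')(n) = Add(Rational(-8, 3), Mul(-1, Pow(n, -1))) (Function('P')(n) = Add(Rational(-8, 3), Mul(Rational(1, 3), Mul(-3, Pow(n, -1)))) = Add(Rational(-8, 3), Mul(-1, Pow(n, -1))))
c = Rational(-68943, 88476853) (c = Pow(Add(Pow(Add(-33625, 10644), -1), Mul(Mul(-22, Add(Rational(-8, 3), Mul(-1, Pow(-3, -1)))), -25)), -1) = Pow(Add(Pow(-22981, -1), Mul(Mul(-22, Add(Rational(-8, 3), Mul(-1, Rational(-1, 3)))), -25)), -1) = Pow(Add(Rational(-1, 22981), Mul(Mul(-22, Add(Rational(-8, 3), Rational(1, 3))), -25)), -1) = Pow(Add(Rational(-1, 22981), Mul(Mul(-22, Rational(-7, 3)), -25)), -1) = Pow(Add(Rational(-1, 22981), Mul(Rational(154, 3), -25)), -1) = Pow(Add(Rational(-1, 22981), Rational(-3850, 3)), -1) = Pow(Rational(-88476853, 68943), -1) = Rational(-68943, 88476853) ≈ -0.00077922)
Add(Function('q')(119, 182), Mul(-1, c)) = Add(Mul(95, Pow(119, -1)), Mul(-1, Rational(-68943, 88476853))) = Add(Mul(95, Rational(1, 119)), Rational(68943, 88476853)) = Add(Rational(95, 119), Rational(68943, 88476853)) = Rational(8413505252, 10528745507)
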